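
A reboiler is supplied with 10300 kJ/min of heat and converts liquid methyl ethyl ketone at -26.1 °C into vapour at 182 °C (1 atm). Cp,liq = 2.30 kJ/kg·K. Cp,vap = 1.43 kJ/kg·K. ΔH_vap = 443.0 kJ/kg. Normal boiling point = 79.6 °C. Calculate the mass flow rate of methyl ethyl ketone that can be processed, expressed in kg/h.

Δh = 2.30×(79.6−-26.1) + 443.0 + 1.43×(182−79.6) = 832.54 kJ/kg
Q = 10300 kJ/min = 171.67 kJ/s = 618000 kJ/h
ṁ = Q/Δh = 618000 / 832.54 = 742.3 kg/h

ṁ = 742 kg/h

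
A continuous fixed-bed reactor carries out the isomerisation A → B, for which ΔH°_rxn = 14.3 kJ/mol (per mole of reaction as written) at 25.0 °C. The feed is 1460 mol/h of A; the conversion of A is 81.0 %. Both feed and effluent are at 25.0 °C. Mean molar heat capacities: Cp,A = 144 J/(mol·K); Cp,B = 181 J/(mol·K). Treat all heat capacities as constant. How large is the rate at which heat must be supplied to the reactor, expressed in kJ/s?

Q_in = 4.70 kJ/s

Extent of reaction ξ = 0.810 × 1460 = 1182.6 mol/h
Reaction term: ξ·ΔH°_rxn = 1182.6 × 14.3 = 16911 kJ/h
Q = ΔH = 16911 kJ/h = 4.6976 kW
Heat supplied = 4.6976 kJ/s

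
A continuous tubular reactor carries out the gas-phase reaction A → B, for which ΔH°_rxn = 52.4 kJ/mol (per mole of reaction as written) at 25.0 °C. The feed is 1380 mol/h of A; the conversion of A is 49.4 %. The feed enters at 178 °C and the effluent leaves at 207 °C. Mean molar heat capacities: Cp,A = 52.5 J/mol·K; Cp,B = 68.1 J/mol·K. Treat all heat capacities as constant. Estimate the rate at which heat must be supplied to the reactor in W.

Q_in = 11000 W

Extent of reaction ξ = 0.494 × 1380 = 681.72 mol/h
Reaction term: ξ·ΔH°_rxn = 681.72 × 52.4 = 35722 kJ/h
Sensible, feed 178→25 °C: -11085 kJ/h
Outlet flows (mol/h): A 698.28, B 681.72
Sensible, products 25→207 °C: 15121 kJ/h
Q = ΔH = 39759 kJ/h = 11.044 kW
Heat supplied = 11044 W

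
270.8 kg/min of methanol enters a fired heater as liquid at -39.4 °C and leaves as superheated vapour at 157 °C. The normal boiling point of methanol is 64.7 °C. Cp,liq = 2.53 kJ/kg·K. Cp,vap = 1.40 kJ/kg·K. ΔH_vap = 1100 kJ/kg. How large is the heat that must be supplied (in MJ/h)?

Q = 24300 MJ/h

liquid -39.4→64.7 °C: 263.37 kJ/kg
vaporisation at 64.7 °C: 1100 kJ/kg
vapour 64.7→157 °C: 129.22 kJ/kg
Δh = 263.37 + 1100 + 129.22 = 1492.6 kJ/kg
Q = ṁ·Δh = 270.8 kg/min × 1492.6 kJ/kg = 404190 kJ/min
|Q| = 6736.6 kW = 24252 MJ/h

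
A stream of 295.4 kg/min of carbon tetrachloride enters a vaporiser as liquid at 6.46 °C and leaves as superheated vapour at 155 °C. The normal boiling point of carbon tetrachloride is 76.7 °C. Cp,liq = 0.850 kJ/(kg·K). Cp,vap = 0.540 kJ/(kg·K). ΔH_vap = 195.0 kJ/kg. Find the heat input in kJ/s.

Q = 1460 kJ/s

liquid 6.46→76.7 °C: 59.704 kJ/kg
vaporisation at 76.7 °C: 195 kJ/kg
vapour 76.7→155 °C: 42.282 kJ/kg
Δh = 59.704 + 195 + 42.282 = 296.99 kJ/kg
Q = ṁ·Δh = 295.4 kg/min × 296.99 kJ/kg = 87730 kJ/min
|Q| = 1462.2 kW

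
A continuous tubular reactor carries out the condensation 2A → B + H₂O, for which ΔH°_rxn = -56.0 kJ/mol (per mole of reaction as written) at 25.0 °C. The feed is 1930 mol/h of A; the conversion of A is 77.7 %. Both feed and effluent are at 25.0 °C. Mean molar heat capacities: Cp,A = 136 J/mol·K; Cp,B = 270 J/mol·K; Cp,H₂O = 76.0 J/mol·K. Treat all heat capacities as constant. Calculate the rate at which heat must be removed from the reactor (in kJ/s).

Extent of reaction ξ = 0.777 × 1930 / 2 = 749.81 mol/h
Reaction term: ξ·ΔH°_rxn = 749.81 × -56.0 = -41989 kJ/h
Q = ΔH = -41989 kJ/h = -11.664 kW
Heat removed = 11.664 kJ/s

Q_out = 11.7 kJ/s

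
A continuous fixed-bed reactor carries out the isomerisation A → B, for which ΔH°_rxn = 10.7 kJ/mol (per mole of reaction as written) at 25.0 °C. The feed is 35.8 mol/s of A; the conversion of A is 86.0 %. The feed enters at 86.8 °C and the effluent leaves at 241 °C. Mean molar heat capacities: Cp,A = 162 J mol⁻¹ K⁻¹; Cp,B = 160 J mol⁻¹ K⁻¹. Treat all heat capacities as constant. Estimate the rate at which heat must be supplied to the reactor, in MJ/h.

Extent of reaction ξ = 0.860 × 35.8 = 30.788 mol/s
Reaction term: ξ·ΔH°_rxn = 30.788 × 10.7 = 329.43 kJ/s
Sensible, feed 86.8→25 °C: -358.42 kJ/s
Outlet flows (mol/s): A 5.012, B 30.788
Sensible, products 25→241 °C: 1239.4 kJ/s
Q = ΔH = 1210.4 kJ/s = 1210.4 kW
Heat supplied = 4357.5 MJ/h

Q_in = 4360 MJ/h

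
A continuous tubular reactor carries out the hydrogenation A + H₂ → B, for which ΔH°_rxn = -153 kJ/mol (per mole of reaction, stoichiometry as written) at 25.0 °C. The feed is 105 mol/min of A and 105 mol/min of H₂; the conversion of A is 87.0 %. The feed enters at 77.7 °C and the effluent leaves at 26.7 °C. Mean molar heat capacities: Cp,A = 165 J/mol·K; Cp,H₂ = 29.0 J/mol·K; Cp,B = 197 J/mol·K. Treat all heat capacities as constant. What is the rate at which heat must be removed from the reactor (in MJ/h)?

Q_out = 901 MJ/h

Extent of reaction ξ = 0.870 × 105 = 91.35 mol/min
Reaction term: ξ·ΔH°_rxn = 91.35 × -153 = -13977 kJ/min
Sensible, feed 77.7→25 °C: -1073.5 kJ/min
Outlet flows (mol/min): A 13.65, H₂ 13.65, B 91.35
Sensible, products 25→26.7 °C: 35.095 kJ/min
Q = ΔH = -15015 kJ/min = -250.25 kW
Heat removed = 900.9 MJ/h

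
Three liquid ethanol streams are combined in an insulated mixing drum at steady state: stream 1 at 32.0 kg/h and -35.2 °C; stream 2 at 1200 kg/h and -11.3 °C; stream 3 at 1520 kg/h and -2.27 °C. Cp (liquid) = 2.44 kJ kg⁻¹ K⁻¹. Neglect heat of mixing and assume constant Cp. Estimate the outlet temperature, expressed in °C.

T_out = -6.59 °C

Adiabatic, steady state ⇒ Σ ṁᵢCp,ᵢ(T_out − Tᵢ) = 0
Σ ṁᵢCp,ᵢTᵢ = 32.0×2.44×-35.2 + 1200×2.44×-11.3 + 1520×2.44×-2.27 = -44254
Σ ṁᵢCp,ᵢ = 32.0×2.44 + 1200×2.44 + 1520×2.44 = 6714.9
T_out = -44254 / 6714.9 = -6.5904 °C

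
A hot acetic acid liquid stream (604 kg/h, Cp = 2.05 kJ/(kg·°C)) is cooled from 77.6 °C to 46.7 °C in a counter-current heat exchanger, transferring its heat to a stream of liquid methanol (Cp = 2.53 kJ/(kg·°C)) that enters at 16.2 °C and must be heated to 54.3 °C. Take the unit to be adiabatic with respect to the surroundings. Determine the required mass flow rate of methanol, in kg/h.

ṁ_c = 397 kg/h

Heat released by hot stream: Q = 604 × 2.05 × (77.6 − 46.7) = 38260 kJ/h
Energy balance on cold side (adiabatic exchanger): Q = ṁ_c·Cp_c·(T_c,out − T_c,in)
ṁ_c = 38260 / [2.53 × (54.3 − 16.2)] = 396.92 kg/h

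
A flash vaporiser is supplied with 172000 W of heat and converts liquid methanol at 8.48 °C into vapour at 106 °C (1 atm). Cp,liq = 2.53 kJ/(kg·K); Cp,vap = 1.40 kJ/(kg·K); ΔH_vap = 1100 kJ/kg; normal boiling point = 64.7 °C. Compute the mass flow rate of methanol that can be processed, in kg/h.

Δh = 2.53×(64.7−8.48) + 1100 + 1.40×(106−64.7) = 1300.1 kJ/kg
Q = 172000 W = 172 kJ/s = 619200 kJ/h
ṁ = Q/Δh = 619200 / 1300.1 = 476.29 kg/h

ṁ = 476 kg/h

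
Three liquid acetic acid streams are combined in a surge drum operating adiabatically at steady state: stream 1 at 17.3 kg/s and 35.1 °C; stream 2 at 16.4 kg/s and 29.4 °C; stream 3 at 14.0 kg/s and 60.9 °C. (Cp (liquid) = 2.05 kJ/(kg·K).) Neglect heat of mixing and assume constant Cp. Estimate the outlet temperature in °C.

Adiabatic, steady state ⇒ Σ ṁᵢCp,ᵢ(T_out − Tᵢ) = 0
T_out = Σ ṁᵢCp,ᵢTᵢ / Σ ṁᵢCp,ᵢ
      = 3981.1 / 97.785 = 40.713 °C

T_out = 40.7 °C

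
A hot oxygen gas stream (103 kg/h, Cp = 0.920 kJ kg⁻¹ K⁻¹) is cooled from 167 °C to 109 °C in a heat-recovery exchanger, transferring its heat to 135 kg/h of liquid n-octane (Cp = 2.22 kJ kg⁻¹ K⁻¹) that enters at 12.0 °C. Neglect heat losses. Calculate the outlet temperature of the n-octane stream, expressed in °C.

Heat released by hot stream: Q = 103 × 0.920 × (167 − 109) = 5496.1 kJ/h
Energy balance on cold side (adiabatic exchanger): Q = ṁ_c·Cp_c·(T_c,out − T_c,in)
T_c,out = 12.0 + 5496.1/(135 × 2.22) = 30.339 °C

T_c,out = 30.3 °C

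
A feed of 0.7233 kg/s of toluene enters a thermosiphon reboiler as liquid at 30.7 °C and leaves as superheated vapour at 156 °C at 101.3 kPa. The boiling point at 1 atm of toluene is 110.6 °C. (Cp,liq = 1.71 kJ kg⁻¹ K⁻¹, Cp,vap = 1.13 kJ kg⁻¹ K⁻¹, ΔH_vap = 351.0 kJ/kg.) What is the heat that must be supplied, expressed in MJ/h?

Q = 1400 MJ/h

liquid 30.7→110.6 °C: 136.63 kJ/kg
vaporisation at 110.6 °C: 351 kJ/kg
vapour 110.6→156 °C: 51.302 kJ/kg
Δh = 136.63 + 351 + 51.302 = 538.93 kJ/kg
Q = ṁ·Δh = 0.7233 kg/s × 538.93 kJ/kg = 389.81 kJ/s
|Q| = 389.81 kW = 1403.3 MJ/h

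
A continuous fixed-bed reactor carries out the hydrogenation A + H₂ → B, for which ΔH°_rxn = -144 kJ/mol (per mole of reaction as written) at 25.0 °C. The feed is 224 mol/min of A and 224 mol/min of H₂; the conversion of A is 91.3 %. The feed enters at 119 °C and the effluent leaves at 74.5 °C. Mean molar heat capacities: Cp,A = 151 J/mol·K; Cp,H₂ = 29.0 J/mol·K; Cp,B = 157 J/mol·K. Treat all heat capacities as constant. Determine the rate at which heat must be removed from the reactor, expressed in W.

Q_out = 525000 W

Extent of reaction ξ = 0.913 × 224 = 204.51 mol/min
Reaction term: ξ·ΔH°_rxn = 204.51 × -144 = -29450 kJ/min
Sensible, feed 119→25 °C: -3790.1 kJ/min
Outlet flows (mol/min): A 19.488, H₂ 19.488, B 204.51
Sensible, products 25→74.5 °C: 1763 kJ/min
Q = ΔH = -31477 kJ/min = -524.61 kW
Heat removed = 524610 W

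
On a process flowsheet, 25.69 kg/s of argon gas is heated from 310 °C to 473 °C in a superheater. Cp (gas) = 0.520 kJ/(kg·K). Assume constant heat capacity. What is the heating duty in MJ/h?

Q = ṁ·Cp·ΔT = 25.69 × 0.520 × (473 − 310) = 2177.5 kJ/s
Heating duty = 7838.9 MJ/h

Q = 7840 MJ/h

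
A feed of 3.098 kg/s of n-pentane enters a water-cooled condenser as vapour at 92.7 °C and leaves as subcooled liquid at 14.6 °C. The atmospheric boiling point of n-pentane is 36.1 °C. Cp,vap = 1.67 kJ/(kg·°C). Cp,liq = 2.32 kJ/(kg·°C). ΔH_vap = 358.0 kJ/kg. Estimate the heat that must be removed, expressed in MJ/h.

Q_c = 5600 MJ/h

vapour 92.7→36.1 °C: -94.522 kJ/kg
condensation at 36.1 °C: -358 kJ/kg
liquid 36.1→14.6 °C: -49.88 kJ/kg
Δh = -94.522 + -358 + -49.88 = -502.4 kJ/kg
Q = ṁ·Δh = 3.098 kg/s × -502.4 kJ/kg = -1556.4 kJ/s
|Q| = 1556.4 kW = 5603.2 MJ/h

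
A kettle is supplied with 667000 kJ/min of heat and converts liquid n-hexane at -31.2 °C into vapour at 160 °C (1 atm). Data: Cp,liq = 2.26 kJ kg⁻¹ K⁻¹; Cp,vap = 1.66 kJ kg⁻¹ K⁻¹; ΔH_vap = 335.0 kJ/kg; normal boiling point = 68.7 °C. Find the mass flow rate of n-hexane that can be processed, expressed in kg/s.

ṁ = 15.6 kg/s

Δh = 2.26×(68.7−-31.2) + 335.0 + 1.66×(160−68.7) = 712.33 kJ/kg
Q = 667000 kJ/min = 11117 kJ/s = 11117 kJ/s
ṁ = Q/Δh = 11117 / 712.33 = 15.606 kg/s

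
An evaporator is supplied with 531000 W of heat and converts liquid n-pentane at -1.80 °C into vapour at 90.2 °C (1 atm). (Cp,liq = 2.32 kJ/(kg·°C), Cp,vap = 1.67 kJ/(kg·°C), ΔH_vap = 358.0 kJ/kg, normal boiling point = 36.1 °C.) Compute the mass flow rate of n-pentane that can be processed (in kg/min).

Δh = 2.32×(36.1−-1.80) + 358.0 + 1.67×(90.2−36.1) = 536.27 kJ/kg
Q = 531000 W = 531 kJ/s = 31860 kJ/min
ṁ = Q/Δh = 31860 / 536.27 = 59.41 kg/min

ṁ = 59.4 kg/min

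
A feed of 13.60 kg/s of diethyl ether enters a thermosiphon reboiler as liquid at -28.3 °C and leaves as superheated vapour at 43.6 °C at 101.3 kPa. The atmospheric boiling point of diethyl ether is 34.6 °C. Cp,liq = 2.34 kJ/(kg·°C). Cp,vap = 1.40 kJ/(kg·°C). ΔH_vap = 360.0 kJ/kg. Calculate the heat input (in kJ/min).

liquid -28.3→34.6 °C: 147.19 kJ/kg
vaporisation at 34.6 °C: 360 kJ/kg
vapour 34.6→43.6 °C: 12.6 kJ/kg
Δh = 147.19 + 360 + 12.6 = 519.79 kJ/kg
Q = ṁ·Δh = 13.60 kg/s × 519.79 kJ/kg = 7069.1 kJ/s
|Q| = 7069.1 kW = 424150 kJ/min

Q = 424000 kJ/min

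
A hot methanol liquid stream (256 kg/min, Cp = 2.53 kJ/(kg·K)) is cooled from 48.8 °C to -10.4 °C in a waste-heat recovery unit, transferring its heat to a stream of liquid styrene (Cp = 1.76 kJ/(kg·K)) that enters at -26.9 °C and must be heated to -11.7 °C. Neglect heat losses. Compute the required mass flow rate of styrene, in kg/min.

ṁ_c = 1430 kg/min

Heat released by hot stream: Q = 256 × 2.53 × (48.8 − -10.4) = 38343 kJ/min
Energy balance on cold side (adiabatic exchanger): Q = ṁ_c·Cp_c·(T_c,out − T_c,in)
ṁ_c = 38343 / [1.76 × (-11.7 − -26.9)] = 1433.3 kg/min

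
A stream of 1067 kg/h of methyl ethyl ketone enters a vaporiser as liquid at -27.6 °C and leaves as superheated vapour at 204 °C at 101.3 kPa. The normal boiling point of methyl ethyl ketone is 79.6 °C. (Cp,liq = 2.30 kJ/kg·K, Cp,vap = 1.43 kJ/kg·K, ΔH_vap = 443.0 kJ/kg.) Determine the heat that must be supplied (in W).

liquid -27.6→79.6 °C: 246.56 kJ/kg
vaporisation at 79.6 °C: 443 kJ/kg
vapour 79.6→204 °C: 177.89 kJ/kg
Δh = 246.56 + 443 + 177.89 = 867.45 kJ/kg
Q = ṁ·Δh = 1067 kg/h × 867.45 kJ/kg = 925570 kJ/h
|Q| = 257.1 kW = 257100 W

Q = 257000 W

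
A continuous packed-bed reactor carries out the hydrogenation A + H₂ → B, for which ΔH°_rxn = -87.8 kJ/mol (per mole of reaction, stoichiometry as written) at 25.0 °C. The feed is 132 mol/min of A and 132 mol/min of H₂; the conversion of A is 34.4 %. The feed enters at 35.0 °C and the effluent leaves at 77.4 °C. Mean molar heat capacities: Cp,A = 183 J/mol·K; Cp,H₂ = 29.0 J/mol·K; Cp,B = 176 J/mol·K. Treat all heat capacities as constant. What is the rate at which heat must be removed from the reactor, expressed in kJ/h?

Q_out = 173000 kJ/h

Extent of reaction ξ = 0.344 × 132 = 45.408 mol/min
Reaction term: ξ·ΔH°_rxn = 45.408 × -87.8 = -3986.8 kJ/min
Sensible, feed 35.0→25 °C: -279.84 kJ/min
Outlet flows (mol/min): A 86.592, H₂ 86.592, B 45.408
Sensible, products 25→77.4 °C: 1380.7 kJ/min
Q = ΔH = -2886 kJ/min = -48.099 kW
Heat removed = 173160 kJ/h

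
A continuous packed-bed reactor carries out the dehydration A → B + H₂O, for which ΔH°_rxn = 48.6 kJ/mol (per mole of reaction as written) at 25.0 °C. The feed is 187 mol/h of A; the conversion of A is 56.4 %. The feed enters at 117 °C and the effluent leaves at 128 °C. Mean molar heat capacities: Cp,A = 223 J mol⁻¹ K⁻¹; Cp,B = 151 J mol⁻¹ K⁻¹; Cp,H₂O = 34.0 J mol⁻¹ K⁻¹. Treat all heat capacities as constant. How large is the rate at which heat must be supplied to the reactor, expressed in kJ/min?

Extent of reaction ξ = 0.564 × 187 = 105.47 mol/h
Reaction term: ξ·ΔH°_rxn = 105.47 × 48.6 = 5125.7 kJ/h
Sensible, feed 117→25 °C: -3836.5 kJ/h
Outlet flows (mol/h): A 81.532, B 105.47, H₂O 105.47
Sensible, products 25→128 °C: 3882.4 kJ/h
Q = ΔH = 5171.7 kJ/h = 1.4366 kW
Heat supplied = 86.194 kJ/min

Q_in = 86.2 kJ/min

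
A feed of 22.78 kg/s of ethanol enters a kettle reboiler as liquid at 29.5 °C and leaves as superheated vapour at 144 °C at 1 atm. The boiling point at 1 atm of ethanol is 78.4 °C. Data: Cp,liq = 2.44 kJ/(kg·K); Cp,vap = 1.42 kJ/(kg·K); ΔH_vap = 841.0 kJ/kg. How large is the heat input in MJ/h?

Q = 86400 MJ/h

liquid 29.5→78.4 °C: 119.32 kJ/kg
vaporisation at 78.4 °C: 841 kJ/kg
vapour 78.4→144 °C: 93.152 kJ/kg
Δh = 119.32 + 841 + 93.152 = 1053.5 kJ/kg
Q = ṁ·Δh = 22.78 kg/s × 1053.5 kJ/kg = 23998 kJ/s
|Q| = 23998 kW = 86393 MJ/h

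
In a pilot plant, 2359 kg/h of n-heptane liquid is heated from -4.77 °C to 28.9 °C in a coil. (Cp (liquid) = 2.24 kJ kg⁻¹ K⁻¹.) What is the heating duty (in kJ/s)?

Q = ṁ·Cp·ΔT = 2359 × 2.24 × (28.9 − -4.77) = 177920 kJ/h
Converting: 177920 / 3600 s = 49.422 kW

Q = 49.4 kJ/s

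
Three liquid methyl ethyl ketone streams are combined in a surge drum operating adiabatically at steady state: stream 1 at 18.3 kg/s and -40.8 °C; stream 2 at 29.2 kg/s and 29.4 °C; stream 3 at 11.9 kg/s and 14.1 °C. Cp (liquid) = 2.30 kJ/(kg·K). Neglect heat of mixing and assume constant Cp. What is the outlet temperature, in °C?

No heat crosses the boundary, so H_out = H_in.
T_out = Σ ṁᵢCp,ᵢTᵢ / Σ ṁᵢCp,ᵢ
      = 643.15 / 136.62 = 4.7076 °C

T_out = 4.71 °C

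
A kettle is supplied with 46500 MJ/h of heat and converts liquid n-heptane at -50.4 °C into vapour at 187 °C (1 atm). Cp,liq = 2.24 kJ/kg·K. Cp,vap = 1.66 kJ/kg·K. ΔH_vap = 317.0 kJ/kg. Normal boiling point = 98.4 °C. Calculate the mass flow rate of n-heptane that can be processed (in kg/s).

Δh = 2.24×(98.4−-50.4) + 317.0 + 1.66×(187−98.4) = 797.39 kJ/kg
Q = 46500 MJ/h = 12917 kJ/s = 12917 kJ/s
ṁ = Q/Δh = 12917 / 797.39 = 16.199 kg/s

ṁ = 16.2 kg/s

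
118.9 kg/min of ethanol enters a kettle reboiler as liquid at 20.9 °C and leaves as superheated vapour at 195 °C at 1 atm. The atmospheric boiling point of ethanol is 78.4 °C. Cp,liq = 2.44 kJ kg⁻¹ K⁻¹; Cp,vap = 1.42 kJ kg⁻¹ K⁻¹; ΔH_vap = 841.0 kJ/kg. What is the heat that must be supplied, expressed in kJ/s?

liquid 20.9→78.4 °C: 140.3 kJ/kg
vaporisation at 78.4 °C: 841 kJ/kg
vapour 78.4→195 °C: 165.57 kJ/kg
Δh = 140.3 + 841 + 165.57 = 1146.9 kJ/kg
Q = ṁ·Δh = 118.9 kg/min × 1146.9 kJ/kg = 136360 kJ/min
|Q| = 2272.7 kW

Q = 2270 kJ/s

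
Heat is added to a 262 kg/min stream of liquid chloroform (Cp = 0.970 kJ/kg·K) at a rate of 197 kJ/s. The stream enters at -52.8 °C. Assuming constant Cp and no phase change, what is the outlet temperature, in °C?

T_out = -6.29 °C

Q = 197 kJ/s = 11820 kJ/min
ΔT = Q/(ṁ·Cp) = 11820/(262×0.970) = 46.51 K
T_out = -52.8 + 46.51 = -6.2902 °C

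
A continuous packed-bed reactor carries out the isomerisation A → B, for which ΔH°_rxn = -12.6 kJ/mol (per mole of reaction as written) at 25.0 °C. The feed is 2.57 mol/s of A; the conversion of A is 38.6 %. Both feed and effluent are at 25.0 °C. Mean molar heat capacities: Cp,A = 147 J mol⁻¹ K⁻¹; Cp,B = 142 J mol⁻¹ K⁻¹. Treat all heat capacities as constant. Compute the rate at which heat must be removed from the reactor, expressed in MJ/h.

Q_out = 45.0 MJ/h

Extent of reaction ξ = 0.386 × 2.57 = 0.99202 mol/s
Reaction term: ξ·ΔH°_rxn = 0.99202 × -12.6 = -12.499 kJ/s
Q = ΔH = -12.499 kJ/s = -12.499 kW
Heat removed = 44.998 MJ/h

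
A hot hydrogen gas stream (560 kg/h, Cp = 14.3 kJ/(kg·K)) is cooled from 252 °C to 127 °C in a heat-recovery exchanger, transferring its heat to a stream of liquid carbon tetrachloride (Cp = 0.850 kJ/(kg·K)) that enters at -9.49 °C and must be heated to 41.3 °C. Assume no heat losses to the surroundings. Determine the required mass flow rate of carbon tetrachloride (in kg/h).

ṁ_c = 23200 kg/h

Heat released by hot stream: Q = 560 × 14.3 × (252 − 127) = 1.001e+06 kJ/h
Energy balance on cold side (adiabatic exchanger): Q = ṁ_c·Cp_c·(T_c,out − T_c,in)
ṁ_c = 1.001e+06 / [0.850 × (41.3 − -9.49)] = 23187 kg/h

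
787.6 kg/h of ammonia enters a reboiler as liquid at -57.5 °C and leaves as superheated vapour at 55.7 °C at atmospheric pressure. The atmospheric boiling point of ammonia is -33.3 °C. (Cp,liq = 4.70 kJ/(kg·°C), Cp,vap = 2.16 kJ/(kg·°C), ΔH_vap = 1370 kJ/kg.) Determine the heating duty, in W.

liquid -57.5→-33.3 °C: 113.74 kJ/kg
vaporisation at -33.3 °C: 1370 kJ/kg
vapour -33.3→55.7 °C: 192.24 kJ/kg
Δh = 113.74 + 1370 + 192.24 = 1676 kJ/kg
Q = ṁ·Δh = 787.6 kg/h × 1676 kJ/kg = 1.32e+06 kJ/h
|Q| = 366.67 kW = 366670 W

Q = 367000 W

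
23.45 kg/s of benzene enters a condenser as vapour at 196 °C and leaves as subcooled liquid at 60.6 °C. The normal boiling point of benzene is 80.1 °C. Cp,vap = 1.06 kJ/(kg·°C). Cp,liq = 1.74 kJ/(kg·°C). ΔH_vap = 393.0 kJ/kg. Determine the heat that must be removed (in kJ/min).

Q_c = 774000 kJ/min

vapour 196→80.1 °C: -122.85 kJ/kg
condensation at 80.1 °C: -393 kJ/kg
liquid 80.1→60.6 °C: -33.93 kJ/kg
Δh = -122.85 + -393 + -33.93 = -549.78 kJ/kg
Q = ṁ·Δh = 23.45 kg/s × -549.78 kJ/kg = -12892 kJ/s
|Q| = 12892 kW = 773550 kJ/min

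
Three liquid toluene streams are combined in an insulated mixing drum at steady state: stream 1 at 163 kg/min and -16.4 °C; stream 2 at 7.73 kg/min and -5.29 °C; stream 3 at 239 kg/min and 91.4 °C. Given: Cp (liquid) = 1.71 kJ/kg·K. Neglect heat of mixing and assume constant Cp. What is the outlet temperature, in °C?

Energy balance with Q = 0: Σ ṁᵢCp,ᵢ(T_out − Tᵢ) = 0
T_out = Σ ṁᵢCp,ᵢTᵢ / Σ ṁᵢCp,ᵢ
      = 32713 / 700.64 = 46.691 °C

T_out = 46.7 °C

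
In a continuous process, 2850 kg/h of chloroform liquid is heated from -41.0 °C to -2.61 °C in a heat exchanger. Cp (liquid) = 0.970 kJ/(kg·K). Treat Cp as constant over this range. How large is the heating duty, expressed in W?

Q = 29500 W

Q = ṁ·Cp·ΔT = 2850 × 0.970 × (-2.61 − -41.0) = 106130 kJ/h
Converting: 106130 / 3600 s = 29.48 kW
Heating duty = 29480 W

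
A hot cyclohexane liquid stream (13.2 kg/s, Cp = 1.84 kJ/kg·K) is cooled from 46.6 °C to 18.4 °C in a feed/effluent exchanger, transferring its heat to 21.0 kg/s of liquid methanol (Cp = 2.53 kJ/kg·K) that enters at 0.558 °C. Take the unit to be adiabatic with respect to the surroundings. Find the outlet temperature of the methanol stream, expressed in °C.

Heat released by hot stream: Q = 13.2 × 1.84 × (46.6 − 18.4) = 684.92 kJ/s
Energy balance on cold side (adiabatic exchanger): Q = ṁ_c·Cp_c·(T_c,out − T_c,in)
T_c,out = 0.558 + 684.92/(21.0 × 2.53) = 13.449 °C

T_c,out = 13.4 °C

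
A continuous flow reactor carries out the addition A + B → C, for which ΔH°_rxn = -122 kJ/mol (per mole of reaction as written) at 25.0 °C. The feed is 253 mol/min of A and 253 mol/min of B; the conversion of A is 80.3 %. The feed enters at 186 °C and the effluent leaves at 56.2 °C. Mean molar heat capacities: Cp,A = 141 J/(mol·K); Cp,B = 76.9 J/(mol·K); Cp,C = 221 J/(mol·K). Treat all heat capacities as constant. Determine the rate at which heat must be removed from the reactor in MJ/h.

Extent of reaction ξ = 0.803 × 253 = 203.16 mol/min
Reaction term: ξ·ΔH°_rxn = 203.16 × -122 = -24785 kJ/min
Sensible, feed 186→25 °C: -8875.7 kJ/min
Outlet flows (mol/min): A 49.841, B 49.841, C 203.16
Sensible, products 25→56.2 °C: 1739.7 kJ/min
Q = ΔH = -31921 kJ/min = -532.02 kW
Heat removed = 1915.3 MJ/h

Q_out = 1920 MJ/h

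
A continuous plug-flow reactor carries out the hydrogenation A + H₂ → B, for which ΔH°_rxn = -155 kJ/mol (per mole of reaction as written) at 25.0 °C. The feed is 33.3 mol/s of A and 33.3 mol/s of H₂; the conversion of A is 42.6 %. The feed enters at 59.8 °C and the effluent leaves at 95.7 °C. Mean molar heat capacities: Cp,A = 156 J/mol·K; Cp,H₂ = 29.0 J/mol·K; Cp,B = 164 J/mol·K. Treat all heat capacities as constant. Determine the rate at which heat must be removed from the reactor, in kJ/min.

Q_out = 120000 kJ/min

Extent of reaction ξ = 0.426 × 33.3 = 14.186 mol/s
Reaction term: ξ·ΔH°_rxn = 14.186 × -155 = -2198.8 kJ/s
Sensible, feed 59.8→25 °C: -214.39 kJ/s
Outlet flows (mol/s): A 19.114, H₂ 19.114, B 14.186
Sensible, products 25→95.7 °C: 414.49 kJ/s
Q = ΔH = -1998.7 kJ/s = -1998.7 kW
Heat removed = 119920 kJ/min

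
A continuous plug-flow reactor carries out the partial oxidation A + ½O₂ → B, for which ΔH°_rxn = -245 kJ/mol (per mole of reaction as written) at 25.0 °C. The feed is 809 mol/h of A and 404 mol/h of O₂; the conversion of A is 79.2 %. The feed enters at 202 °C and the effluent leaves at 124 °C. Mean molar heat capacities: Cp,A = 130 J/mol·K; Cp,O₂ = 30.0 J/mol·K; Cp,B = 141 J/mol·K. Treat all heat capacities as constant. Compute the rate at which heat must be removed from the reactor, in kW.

Q_out = 46.2 kW

Extent of reaction ξ = 0.792 × 809 = 640.73 mol/h
Reaction term: ξ·ΔH°_rxn = 640.73 × -245 = -156980 kJ/h
Sensible, feed 202→25 °C: -20760 kJ/h
Outlet flows (mol/h): A 168.27, O₂ 83.636, B 640.73
Sensible, products 25→124 °C: 11358 kJ/h
Q = ΔH = -166380 kJ/h = -46.217 kW
Heat removed = 46.217 kW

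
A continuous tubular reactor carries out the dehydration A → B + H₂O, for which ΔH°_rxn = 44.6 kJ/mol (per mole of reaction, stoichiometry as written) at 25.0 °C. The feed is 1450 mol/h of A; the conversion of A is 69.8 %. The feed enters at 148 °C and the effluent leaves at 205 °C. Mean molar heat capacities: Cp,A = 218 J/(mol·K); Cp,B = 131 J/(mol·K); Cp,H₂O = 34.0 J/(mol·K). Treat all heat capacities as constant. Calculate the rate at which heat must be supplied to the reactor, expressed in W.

Q_in = 14900 W

Extent of reaction ξ = 0.698 × 1450 = 1012.1 mol/h
Reaction term: ξ·ΔH°_rxn = 1012.1 × 44.6 = 45140 kJ/h
Sensible, feed 148→25 °C: -38880 kJ/h
Outlet flows (mol/h): A 437.9, B 1012.1, H₂O 1012.1
Sensible, products 25→205 °C: 47243 kJ/h
Q = ΔH = 53502 kJ/h = 14.862 kW
Heat supplied = 14862 W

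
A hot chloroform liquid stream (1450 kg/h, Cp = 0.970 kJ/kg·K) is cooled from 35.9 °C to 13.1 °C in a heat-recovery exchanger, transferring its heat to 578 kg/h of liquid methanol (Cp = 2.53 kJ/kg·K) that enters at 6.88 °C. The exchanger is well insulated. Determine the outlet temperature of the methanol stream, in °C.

T_c,out = 28.8 °C

Heat released by hot stream: Q = 1450 × 0.970 × (35.9 − 13.1) = 32068 kJ/h
Energy balance on cold side (adiabatic exchanger): Q = ṁ_c·Cp_c·(T_c,out − T_c,in)
T_c,out = 6.88 + 32068/(578 × 2.53) = 28.809 °C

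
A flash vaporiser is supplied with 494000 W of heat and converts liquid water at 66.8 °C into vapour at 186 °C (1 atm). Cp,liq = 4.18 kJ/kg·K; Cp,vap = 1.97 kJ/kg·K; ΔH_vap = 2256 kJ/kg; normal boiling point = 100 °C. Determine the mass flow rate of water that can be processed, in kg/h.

Δh = 4.18×(100−66.8) + 2256 + 1.97×(186−100) = 2564.2 kJ/kg
Q = 494000 W = 494 kJ/s = 1.7784e+06 kJ/h
ṁ = Q/Δh = 1.7784e+06 / 2564.2 = 693.55 kg/h

ṁ = 694 kg/h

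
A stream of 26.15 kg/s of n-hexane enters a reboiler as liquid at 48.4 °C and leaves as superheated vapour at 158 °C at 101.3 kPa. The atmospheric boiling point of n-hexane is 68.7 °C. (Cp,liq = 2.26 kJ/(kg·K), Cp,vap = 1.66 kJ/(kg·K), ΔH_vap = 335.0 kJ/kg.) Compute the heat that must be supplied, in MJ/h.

Q = 49800 MJ/h

liquid 48.4→68.7 °C: 45.878 kJ/kg
vaporisation at 68.7 °C: 335 kJ/kg
vapour 68.7→158 °C: 148.24 kJ/kg
Δh = 45.878 + 335 + 148.24 = 529.12 kJ/kg
Q = ṁ·Δh = 26.15 kg/s × 529.12 kJ/kg = 13836 kJ/s
|Q| = 13836 kW = 49811 MJ/h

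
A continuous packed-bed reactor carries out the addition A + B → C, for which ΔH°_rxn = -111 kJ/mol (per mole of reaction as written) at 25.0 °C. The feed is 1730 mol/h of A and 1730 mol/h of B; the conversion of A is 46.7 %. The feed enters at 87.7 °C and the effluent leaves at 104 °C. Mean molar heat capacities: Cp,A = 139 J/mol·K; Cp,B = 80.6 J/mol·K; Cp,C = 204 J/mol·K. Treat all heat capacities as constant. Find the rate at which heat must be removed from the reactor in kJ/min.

Q_out = 1410 kJ/min

Extent of reaction ξ = 0.467 × 1730 = 807.91 mol/h
Reaction term: ξ·ΔH°_rxn = 807.91 × -111 = -89678 kJ/h
Sensible, feed 87.7→25 °C: -23820 kJ/h
Outlet flows (mol/h): A 922.09, B 922.09, C 807.91
Sensible, products 25→104 °C: 29017 kJ/h
Q = ΔH = -84481 kJ/h = -23.467 kW
Heat removed = 1408 kJ/min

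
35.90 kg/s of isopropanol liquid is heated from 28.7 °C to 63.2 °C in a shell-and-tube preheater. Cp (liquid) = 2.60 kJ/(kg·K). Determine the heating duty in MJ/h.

Q = 11600 MJ/h

Q = ṁ·Cp·ΔT = 35.90 × 2.60 × (63.2 − 28.7) = 3220.2 kJ/s
Heating duty = 11593 MJ/h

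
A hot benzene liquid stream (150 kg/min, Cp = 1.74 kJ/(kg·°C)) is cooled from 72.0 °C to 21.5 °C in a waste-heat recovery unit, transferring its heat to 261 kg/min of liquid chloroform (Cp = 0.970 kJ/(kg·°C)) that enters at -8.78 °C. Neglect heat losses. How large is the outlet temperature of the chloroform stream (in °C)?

Heat released by hot stream: Q = 150 × 1.74 × (72.0 − 21.5) = 13180 kJ/min
Energy balance on cold side (adiabatic exchanger): Q = ṁ_c·Cp_c·(T_c,out − T_c,in)
T_c,out = -8.78 + 13180/(261 × 0.970) = 43.282 °C

T_c,out = 43.3 °C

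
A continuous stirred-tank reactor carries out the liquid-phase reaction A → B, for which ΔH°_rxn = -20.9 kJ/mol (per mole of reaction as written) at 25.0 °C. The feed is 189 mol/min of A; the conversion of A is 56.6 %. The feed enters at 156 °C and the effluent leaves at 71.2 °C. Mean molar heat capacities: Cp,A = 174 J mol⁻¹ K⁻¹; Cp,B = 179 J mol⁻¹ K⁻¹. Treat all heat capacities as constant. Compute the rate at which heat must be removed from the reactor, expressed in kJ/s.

Q_out = 83.3 kJ/s

Extent of reaction ξ = 0.566 × 189 = 106.97 mol/min
Reaction term: ξ·ΔH°_rxn = 106.97 × -20.9 = -2235.8 kJ/min
Sensible, feed 156→25 °C: -4308.1 kJ/min
Outlet flows (mol/min): A 82.026, B 106.97
Sensible, products 25→71.2 °C: 1544 kJ/min
Q = ΔH = -4999.8 kJ/min = -83.33 kW
Heat removed = 83.33 kJ/s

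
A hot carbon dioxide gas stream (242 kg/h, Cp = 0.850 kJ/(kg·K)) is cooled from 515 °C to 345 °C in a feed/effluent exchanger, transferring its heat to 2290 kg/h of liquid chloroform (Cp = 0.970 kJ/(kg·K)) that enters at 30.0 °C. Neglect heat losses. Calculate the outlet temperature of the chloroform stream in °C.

Heat released by hot stream: Q = 242 × 0.850 × (515 − 345) = 34969 kJ/h
Energy balance on cold side (adiabatic exchanger): Q = ṁ_c·Cp_c·(T_c,out − T_c,in)
T_c,out = 30.0 + 34969/(2290 × 0.970) = 45.743 °C

T_c,out = 45.7 °C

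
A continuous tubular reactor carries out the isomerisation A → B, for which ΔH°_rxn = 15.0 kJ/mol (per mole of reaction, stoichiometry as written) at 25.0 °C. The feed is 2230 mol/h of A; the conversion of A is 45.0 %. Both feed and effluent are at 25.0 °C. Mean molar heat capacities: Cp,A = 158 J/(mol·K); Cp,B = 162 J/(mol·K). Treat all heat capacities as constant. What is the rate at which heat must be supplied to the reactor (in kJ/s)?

Q_in = 4.18 kJ/s

Extent of reaction ξ = 0.450 × 2230 = 1003.5 mol/h
Reaction term: ξ·ΔH°_rxn = 1003.5 × 15.0 = 15052 kJ/h
Q = ΔH = 15052 kJ/h = 4.1813 kW
Heat supplied = 4.1813 kJ/s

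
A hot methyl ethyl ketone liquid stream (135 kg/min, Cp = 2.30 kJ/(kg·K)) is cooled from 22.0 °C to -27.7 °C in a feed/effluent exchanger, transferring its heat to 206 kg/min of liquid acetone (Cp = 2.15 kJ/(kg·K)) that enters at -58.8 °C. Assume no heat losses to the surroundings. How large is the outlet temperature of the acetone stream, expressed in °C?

T_c,out = -24.0 °C

Heat released by hot stream: Q = 135 × 2.30 × (22.0 − -27.7) = 15432 kJ/min
Energy balance on cold side (adiabatic exchanger): Q = ṁ_c·Cp_c·(T_c,out − T_c,in)
T_c,out = -58.8 + 15432/(206 × 2.15) = -23.957 °C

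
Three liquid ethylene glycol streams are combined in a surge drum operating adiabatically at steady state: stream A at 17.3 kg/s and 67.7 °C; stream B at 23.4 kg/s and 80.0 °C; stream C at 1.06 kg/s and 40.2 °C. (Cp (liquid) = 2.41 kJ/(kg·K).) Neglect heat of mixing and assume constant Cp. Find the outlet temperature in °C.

T_out = 73.9 °C

Adiabatic, steady state ⇒ Σ ṁᵢCp,ᵢ(T_out − Tᵢ) = 0
T_out = Σ ṁᵢCp,ᵢTᵢ / Σ ṁᵢCp,ᵢ
      = 7436.8 / 100.64 = 73.894 °C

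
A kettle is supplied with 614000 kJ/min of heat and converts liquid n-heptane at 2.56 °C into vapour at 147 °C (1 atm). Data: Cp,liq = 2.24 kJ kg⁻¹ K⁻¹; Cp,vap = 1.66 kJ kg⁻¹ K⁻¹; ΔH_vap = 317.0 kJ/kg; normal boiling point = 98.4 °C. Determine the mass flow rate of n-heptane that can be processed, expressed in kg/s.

Δh = 2.24×(98.4−2.56) + 317.0 + 1.66×(147−98.4) = 612.36 kJ/kg
Q = 614000 kJ/min = 10233 kJ/s = 10233 kJ/s
ṁ = Q/Δh = 10233 / 612.36 = 16.711 kg/s

ṁ = 16.7 kg/s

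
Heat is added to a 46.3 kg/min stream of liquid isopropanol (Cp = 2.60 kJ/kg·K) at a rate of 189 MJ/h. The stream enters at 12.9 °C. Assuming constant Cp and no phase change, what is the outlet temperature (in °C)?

Q = 189 MJ/h = 3150 kJ/min
ΔT = Q/(ṁ·Cp) = 3150/(46.3×2.60) = 26.167 K
T_out = 12.9 + 26.167 = 39.067 °C

T_out = 39.1 °C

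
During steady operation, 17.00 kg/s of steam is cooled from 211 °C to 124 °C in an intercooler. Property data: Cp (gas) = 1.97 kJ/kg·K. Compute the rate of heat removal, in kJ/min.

Q_c = 175000 kJ/min

Q = ṁ·Cp·ΔT = 17.00 × 1.97 × (124 − 211) = -2913.6 kJ/s
Cooling duty = 174820 kJ/min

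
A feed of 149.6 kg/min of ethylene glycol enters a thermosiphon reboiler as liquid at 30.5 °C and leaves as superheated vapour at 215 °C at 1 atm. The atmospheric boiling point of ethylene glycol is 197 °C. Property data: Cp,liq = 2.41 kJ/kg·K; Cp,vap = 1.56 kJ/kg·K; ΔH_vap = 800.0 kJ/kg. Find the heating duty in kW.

liquid 30.5→197 °C: 401.27 kJ/kg
vaporisation at 197 °C: 800 kJ/kg
vapour 197→215 °C: 28.08 kJ/kg
Δh = 401.27 + 800 + 28.08 = 1229.3 kJ/kg
Q = ṁ·Δh = 149.6 kg/min × 1229.3 kJ/kg = 183910 kJ/min
|Q| = 3065.2 kW

Q = 3070 kW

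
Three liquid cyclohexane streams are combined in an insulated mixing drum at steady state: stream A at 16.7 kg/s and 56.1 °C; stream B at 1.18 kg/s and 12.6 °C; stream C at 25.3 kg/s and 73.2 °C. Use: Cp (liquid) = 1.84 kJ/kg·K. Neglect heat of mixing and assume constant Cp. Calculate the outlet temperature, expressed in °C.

T_out = 64.9 °C

No heat crosses the boundary, so H_out = H_in.
Σ ṁᵢCp,ᵢTᵢ = 16.7×1.84×56.1 + 1.18×1.84×12.6 + 25.3×1.84×73.2 = 5158.8
Σ ṁᵢCp,ᵢ = 16.7×1.84 + 1.18×1.84 + 25.3×1.84 = 79.451
T_out = 5158.8 / 79.451 = 64.93 °C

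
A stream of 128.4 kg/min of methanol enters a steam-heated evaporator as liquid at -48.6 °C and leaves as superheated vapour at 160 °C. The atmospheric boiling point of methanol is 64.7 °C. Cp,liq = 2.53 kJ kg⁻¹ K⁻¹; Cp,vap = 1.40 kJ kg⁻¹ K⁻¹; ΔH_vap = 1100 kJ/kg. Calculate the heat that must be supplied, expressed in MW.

Q = 3.25 MW

liquid -48.6→64.7 °C: 286.65 kJ/kg
vaporisation at 64.7 °C: 1100 kJ/kg
vapour 64.7→160 °C: 133.42 kJ/kg
Δh = 286.65 + 1100 + 133.42 = 1520.1 kJ/kg
Q = ṁ·Δh = 128.4 kg/min × 1520.1 kJ/kg = 195180 kJ/min
|Q| = 3252.9 kW = 3.2529 MW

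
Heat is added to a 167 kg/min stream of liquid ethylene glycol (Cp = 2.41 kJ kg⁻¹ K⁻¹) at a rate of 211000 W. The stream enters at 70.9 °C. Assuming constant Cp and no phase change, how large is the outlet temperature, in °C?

Q = 211000 W = 12660 kJ/min
ΔT = Q/(ṁ·Cp) = 12660/(167×2.41) = 31.456 K
T_out = 70.9 + 31.456 = 102.36 °C

T_out = 102 °C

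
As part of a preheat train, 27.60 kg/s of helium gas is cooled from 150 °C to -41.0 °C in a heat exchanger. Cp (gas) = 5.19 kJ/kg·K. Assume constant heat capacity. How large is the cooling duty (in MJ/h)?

Q = ṁ·Cp·ΔT = 27.60 × 5.19 × (-41.0 − 150) = -27360 kJ/s
Cooling duty = 98495 MJ/h

Q_c = 98500 MJ/h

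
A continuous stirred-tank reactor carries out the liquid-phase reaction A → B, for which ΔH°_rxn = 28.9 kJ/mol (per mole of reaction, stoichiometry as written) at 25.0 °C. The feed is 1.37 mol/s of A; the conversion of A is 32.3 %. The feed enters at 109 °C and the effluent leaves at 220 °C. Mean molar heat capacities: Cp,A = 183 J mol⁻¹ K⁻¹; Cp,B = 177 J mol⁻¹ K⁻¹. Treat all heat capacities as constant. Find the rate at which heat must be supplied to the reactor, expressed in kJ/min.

Extent of reaction ξ = 0.323 × 1.37 = 0.44251 mol/s
Reaction term: ξ·ΔH°_rxn = 0.44251 × 28.9 = 12.789 kJ/s
Sensible, feed 109→25 °C: -21.06 kJ/s
Outlet flows (mol/s): A 0.92749, B 0.44251
Sensible, products 25→220 °C: 48.371 kJ/s
Q = ΔH = 40.1 kJ/s = 40.1 kW
Heat supplied = 2406 kJ/min

Q_in = 2410 kJ/min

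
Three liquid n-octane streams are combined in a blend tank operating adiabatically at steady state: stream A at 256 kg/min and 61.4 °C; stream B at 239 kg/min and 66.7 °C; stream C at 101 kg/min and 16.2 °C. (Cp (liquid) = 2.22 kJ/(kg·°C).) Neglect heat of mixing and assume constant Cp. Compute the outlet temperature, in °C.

No heat crosses the boundary, so H_out = H_in.
T_out = Σ ṁᵢCp,ᵢTᵢ / Σ ṁᵢCp,ᵢ
      = 73917 / 1323.1 = 55.866 °C

T_out = 55.9 °C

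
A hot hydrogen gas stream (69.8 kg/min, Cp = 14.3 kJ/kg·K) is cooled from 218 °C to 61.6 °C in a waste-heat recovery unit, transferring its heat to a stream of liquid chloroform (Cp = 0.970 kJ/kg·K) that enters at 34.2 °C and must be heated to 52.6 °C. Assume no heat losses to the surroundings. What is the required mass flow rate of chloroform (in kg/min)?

ṁ_c = 8750 kg/min

Heat released by hot stream: Q = 69.8 × 14.3 × (218 − 61.6) = 156110 kJ/min
Energy balance on cold side (adiabatic exchanger): Q = ṁ_c·Cp_c·(T_c,out − T_c,in)
ṁ_c = 156110 / [0.970 × (52.6 − 34.2)] = 8746.6 kg/min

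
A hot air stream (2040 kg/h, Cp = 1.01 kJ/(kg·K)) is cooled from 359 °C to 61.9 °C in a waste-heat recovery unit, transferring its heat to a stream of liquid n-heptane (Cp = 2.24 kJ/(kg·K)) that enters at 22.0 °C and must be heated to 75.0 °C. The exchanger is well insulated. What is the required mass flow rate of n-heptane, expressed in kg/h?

Heat released by hot stream: Q = 2040 × 1.01 × (359 − 61.9) = 612140 kJ/h
Energy balance on cold side (adiabatic exchanger): Q = ṁ_c·Cp_c·(T_c,out − T_c,in)
ṁ_c = 612140 / [2.24 × (75.0 − 22.0)] = 5156.2 kg/h

ṁ_c = 5160 kg/h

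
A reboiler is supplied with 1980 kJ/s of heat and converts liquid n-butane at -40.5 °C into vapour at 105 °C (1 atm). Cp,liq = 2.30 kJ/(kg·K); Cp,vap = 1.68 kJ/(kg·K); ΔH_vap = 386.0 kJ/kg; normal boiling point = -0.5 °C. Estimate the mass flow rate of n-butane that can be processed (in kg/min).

ṁ = 181 kg/min

Δh = 2.30×(-0.5−-40.5) + 386.0 + 1.68×(105−-0.5) = 655.24 kJ/kg
Q = 1980 kJ/s = 1980 kJ/s = 118800 kJ/min
ṁ = Q/Δh = 118800 / 655.24 = 181.31 kg/min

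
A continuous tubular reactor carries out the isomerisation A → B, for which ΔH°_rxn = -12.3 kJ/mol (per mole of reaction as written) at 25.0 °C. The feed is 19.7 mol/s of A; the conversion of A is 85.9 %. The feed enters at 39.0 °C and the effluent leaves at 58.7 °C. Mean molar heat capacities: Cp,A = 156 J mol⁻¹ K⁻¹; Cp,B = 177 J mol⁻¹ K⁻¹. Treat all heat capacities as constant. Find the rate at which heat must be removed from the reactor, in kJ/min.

Q_out = 8140 kJ/min

Extent of reaction ξ = 0.859 × 19.7 = 16.922 mol/s
Reaction term: ξ·ΔH°_rxn = 16.922 × -12.3 = -208.14 kJ/s
Sensible, feed 39.0→25 °C: -43.025 kJ/s
Outlet flows (mol/s): A 2.7777, B 16.922
Sensible, products 25→58.7 °C: 115.54 kJ/s
Q = ΔH = -135.63 kJ/s = -135.63 kW
Heat removed = 8137.6 kJ/min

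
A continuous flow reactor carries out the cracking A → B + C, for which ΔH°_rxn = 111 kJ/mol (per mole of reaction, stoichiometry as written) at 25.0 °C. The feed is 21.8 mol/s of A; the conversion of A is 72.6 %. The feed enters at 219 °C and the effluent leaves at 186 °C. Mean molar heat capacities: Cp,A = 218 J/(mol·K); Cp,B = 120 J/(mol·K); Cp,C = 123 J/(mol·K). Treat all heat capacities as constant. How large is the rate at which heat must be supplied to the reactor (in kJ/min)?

Extent of reaction ξ = 0.726 × 21.8 = 15.827 mol/s
Reaction term: ξ·ΔH°_rxn = 15.827 × 111 = 1756.8 kJ/s
Sensible, feed 219→25 °C: -921.97 kJ/s
Outlet flows (mol/s): A 5.9732, B 15.827, C 15.827
Sensible, products 25→186 °C: 828.84 kJ/s
Q = ΔH = 1663.6 kJ/s = 1663.6 kW
Heat supplied = 99819 kJ/min

Q_in = 99800 kJ/min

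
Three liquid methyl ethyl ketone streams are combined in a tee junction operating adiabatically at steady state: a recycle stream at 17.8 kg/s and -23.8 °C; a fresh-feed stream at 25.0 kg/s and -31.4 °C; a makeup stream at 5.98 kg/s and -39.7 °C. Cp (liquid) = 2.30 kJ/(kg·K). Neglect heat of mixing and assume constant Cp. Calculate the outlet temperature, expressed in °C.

No heat crosses the boundary, so H_out = H_in.
T_out = Σ ṁᵢCp,ᵢTᵢ / Σ ṁᵢCp,ᵢ
      = -3325.9 / 112.19 = -29.644 °C

T_out = -29.6 °C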